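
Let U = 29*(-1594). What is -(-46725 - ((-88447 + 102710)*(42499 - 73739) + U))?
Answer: -445575621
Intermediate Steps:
U = -46226
-(-46725 - ((-88447 + 102710)*(42499 - 73739) + U)) = -(-46725 - ((-88447 + 102710)*(42499 - 73739) - 46226)) = -(-46725 - (14263*(-31240) - 46226)) = -(-46725 - (-445576120 - 46226)) = -(-46725 - 1*(-445622346)) = -(-46725 + 445622346) = -1*445575621 = -445575621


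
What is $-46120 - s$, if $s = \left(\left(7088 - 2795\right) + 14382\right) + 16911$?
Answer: $-81706$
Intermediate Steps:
$s = 35586$ ($s = \left(4293 + 14382\right) + 16911 = 18675 + 16911 = 35586$)
$-46120 - s = -46120 - 35586 = -81706$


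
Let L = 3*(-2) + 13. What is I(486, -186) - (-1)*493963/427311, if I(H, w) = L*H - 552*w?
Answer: 45327080977/427311 ≈ 1.0608e+5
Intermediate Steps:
L = 7 (L = -6 + 13 = 7)
I(H, w) = -552*w + 7*H (I(H, w) = 7*H - 552*w = -552*w + 7*H)
I(486, -186) - (-1)*493963/427311 = (-552*(-186) + 7*486) - (-1)*493963/427311 = (102672 + 3402) - (-1)*493963*(1/427311) = 106074 - (-1)*493963/427311 = 106074 - 1*(-493963/427311) = 106074 + 493963/427311 = 45327080977/427311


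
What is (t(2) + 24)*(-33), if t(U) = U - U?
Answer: -792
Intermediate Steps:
t(U) = 0
(t(2) + 24)*(-33) = (0 + 24)*(-33) = 24*(-33) = -792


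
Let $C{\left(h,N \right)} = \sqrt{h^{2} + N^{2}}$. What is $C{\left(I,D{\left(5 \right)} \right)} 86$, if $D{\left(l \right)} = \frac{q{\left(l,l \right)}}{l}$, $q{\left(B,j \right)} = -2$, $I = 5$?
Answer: $\frac{86 \sqrt{629}}{5} \approx 431.37$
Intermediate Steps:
$D{\left(l \right)} = - \frac{2}{l}$
$C{\left(h,N \right)} = \sqrt{N^{2} + h^{2}}$
$C{\left(I,D{\left(5 \right)} \right)} 86 = \sqrt{\left(- \frac{2}{5}\right)^{2} + 5^{2}} \cdot 86 = \sqrt{\left(\left(-2\right) \frac{1}{5}\right)^{2} + 25} \cdot 86 = \sqrt{\left(- \frac{2}{5}\right)^{2} + 25} \cdot 86 = \sqrt{\frac{4}{25} + 25} \cdot 86 = \sqrt{\frac{629}{25}} \cdot 86 = \frac{\sqrt{629}}{5} \cdot 86 = \frac{86 \sqrt{629}}{5}$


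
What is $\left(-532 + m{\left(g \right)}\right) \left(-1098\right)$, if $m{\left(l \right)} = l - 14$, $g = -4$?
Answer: $603900$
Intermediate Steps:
$m{\left(l \right)} = -14 + l$ ($m{\left(l \right)} = l - 14 = -14 + l$)
$\left(-532 + m{\left(g \right)}\right) \left(-1098\right) = \left(-532 - 18\right) \left(-1098\right) = \left(-550\right) \left(-1098\right) = 603900$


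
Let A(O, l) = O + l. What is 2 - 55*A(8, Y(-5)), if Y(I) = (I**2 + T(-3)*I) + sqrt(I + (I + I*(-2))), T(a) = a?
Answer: -2638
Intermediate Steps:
Y(I) = I**2 - 3*I (Y(I) = (I**2 - 3*I) + sqrt(I + (I + I*(-2))) = (I**2 - 3*I) + sqrt(I + (I - 2*I)) = (I**2 - 3*I) + sqrt(I - I) = (I**2 - 3*I) + sqrt(0) = (I**2 - 3*I) + 0 = I**2 - 3*I)
2 - 55*A(8, Y(-5)) = 2 - 55*(8 - 5*(-3 - 5)) = 2 - 55*(8 - 5*(-8)) = 2 - 55*(8 + 40) = 2 - 55*48 = 2 - 2640 = -2638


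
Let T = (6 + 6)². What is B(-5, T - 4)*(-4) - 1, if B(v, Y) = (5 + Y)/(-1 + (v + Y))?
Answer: -357/67 ≈ -5.3284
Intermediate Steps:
T = 144 (T = 12² = 144)
B(v, Y) = (5 + Y)/(-1 + Y + v) (B(v, Y) = (5 + Y)/(-1 + (Y + v)) = (5 + Y)/(-1 + Y + v))
B(-5, T - 4)*(-4) - 1 = ((5 + (144 - 4))/(-1 + (144 - 4) - 5))*(-4) - 1 = ((5 + 140)/(-1 + 140 - 5))*(-4) - 1 = (145/134)*(-4) - 1 = -290/67 - 1 = -357/67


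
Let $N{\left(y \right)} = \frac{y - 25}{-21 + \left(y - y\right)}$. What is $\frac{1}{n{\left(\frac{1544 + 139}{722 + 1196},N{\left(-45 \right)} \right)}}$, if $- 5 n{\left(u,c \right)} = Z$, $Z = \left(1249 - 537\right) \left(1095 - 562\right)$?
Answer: $- \frac{5}{379496} \approx -1.3175 \cdot 10^{-5}$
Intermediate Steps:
$N{\left(y \right)} = \frac{25}{21} - \frac{y}{21}$ ($N{\left(y \right)} = \frac{-25 + y}{-21 + 0} = \frac{-25 + y}{-21} = \left(-25 + y\right) \left(- \frac{1}{21}\right) = \frac{25}{21} - \frac{y}{21}$)
$Z = 379496$ ($Z = 712 \cdot 533 = 379496$)
$n{\left(u,c \right)} = - \frac{379496}{5}$ ($n{\left(u,c \right)} = \left(- \frac{1}{5}\right) 379496 = - \frac{379496}{5}$)
$\frac{1}{n{\left(\frac{1544 + 139}{722 + 1196},N{\left(-45 \right)} \right)}} = \frac{1}{- \frac{379496}{5}} = - \frac{5}{379496}$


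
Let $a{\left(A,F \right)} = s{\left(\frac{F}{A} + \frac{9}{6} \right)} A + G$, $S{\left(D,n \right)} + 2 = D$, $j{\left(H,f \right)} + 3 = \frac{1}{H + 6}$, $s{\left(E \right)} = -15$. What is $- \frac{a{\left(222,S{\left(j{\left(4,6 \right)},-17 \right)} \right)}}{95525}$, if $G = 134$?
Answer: $\frac{3196}{95525} \approx 0.033457$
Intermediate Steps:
$j{\left(H,f \right)} = -3 + \frac{1}{6 + H}$ ($j{\left(H,f \right)} = -3 + \frac{1}{H + 6} = -3 + \frac{1}{6 + H}$)
$S{\left(D,n \right)} = -2 + D$
$a{\left(A,F \right)} = 134 - 15 A$ ($a{\left(A,F \right)} = - 15 A + 134 = 134 - 15 A$)
$- \frac{a{\left(222,S{\left(j{\left(4,6 \right)},-17 \right)} \right)}}{95525} = - \frac{134 - 3330}{95525} = - \frac{-3196}{95525} = \left(-1\right) \left(- \frac{3196}{95525}\right) = \frac{3196}{95525}$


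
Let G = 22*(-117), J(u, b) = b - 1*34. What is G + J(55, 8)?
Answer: -2600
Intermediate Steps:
J(u, b) = -34 + b (J(u, b) = b - 34 = -34 + b)
G = -2574
G + J(55, 8) = -2574 + (-34 + 8) = -2574 - 26 = -2600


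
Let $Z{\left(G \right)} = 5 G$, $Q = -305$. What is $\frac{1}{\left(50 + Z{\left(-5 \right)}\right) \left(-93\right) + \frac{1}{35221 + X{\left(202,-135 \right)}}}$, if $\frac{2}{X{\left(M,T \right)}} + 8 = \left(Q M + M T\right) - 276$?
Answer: $- \frac{1570222621}{3650767549243} \approx -0.00043011$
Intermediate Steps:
$X{\left(M,T \right)} = \frac{2}{-284 - 305 M + M T}$ ($X{\left(M,T \right)} = \frac{2}{-8 - \left(276 + 305 M - M T\right)} = \frac{2}{-284 - 305 M + M T}$)
$\frac{1}{\left(50 + Z{\left(-5 \right)}\right) \left(-93\right) + \frac{1}{35221 + X{\left(202,-135 \right)}}} = \frac{1}{\left(50 + 5 \left(-5\right)\right) \left(-93\right) + \frac{1}{35221 + \frac{2}{-284 - 61610 + 202 \left(-135\right)}}} = \frac{1}{\left(50 - 25\right) \left(-93\right) + \frac{1}{35221 + \frac{2}{-284 - 61610 - 27270}}} = \frac{1}{25 \left(-93\right) + \frac{1}{35221 + \frac{2}{-89164}}} = \frac{1}{-2325 + \frac{1}{35221 + 2 \left(- \frac{1}{89164}\right)}} = \frac{1}{-2325 + \frac{1}{35221 - \frac{1}{44582}}} = \frac{1}{-2325 + \frac{1}{\frac{1570222621}{44582}}} = \frac{1}{-2325 + \frac{44582}{1570222621}} = \frac{1}{- \frac{3650767549243}{1570222621}} = - \frac{1570222621}{3650767549243}$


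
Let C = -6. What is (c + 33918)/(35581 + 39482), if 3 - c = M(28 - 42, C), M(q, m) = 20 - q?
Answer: 33887/75063 ≈ 0.45145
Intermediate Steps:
c = -31 (c = 3 - (20 - (28 - 42)) = 3 - (20 - 1*(-14)) = 3 - (20 + 14) = 3 - 1*34 = 3 - 34 = -31)
(c + 33918)/(35581 + 39482) = (-31 + 33918)/(35581 + 39482) = 33887/75063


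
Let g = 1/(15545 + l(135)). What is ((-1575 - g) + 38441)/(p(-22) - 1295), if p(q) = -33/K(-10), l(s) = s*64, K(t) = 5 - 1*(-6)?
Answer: -891604209/31392130 ≈ -28.402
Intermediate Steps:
K(t) = 11 (K(t) = 5 + 6 = 11)
l(s) = 64*s
p(q) = -3 (p(q) = -33/11 = -33*1/11 = -3)
g = 1/24185 (g = 1/(15545 + 64*135) = 1/(15545 + 8640) = 1/24185 ≈ 4.1348e-5)
((-1575 - g) + 38441)/(p(-22) - 1295) = ((-1575 - 1*1/24185) + 38441)/(-3 - 1295) = ((-1575 - 1/24185) + 38441)/(-1298) = (-38091376/24185 + 38441)*(-1/1298) = (891604209/24185)*(-1/1298) = -891604209/31392130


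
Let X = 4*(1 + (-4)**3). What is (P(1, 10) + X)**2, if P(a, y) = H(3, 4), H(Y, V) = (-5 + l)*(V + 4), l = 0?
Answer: 85264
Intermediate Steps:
H(Y, V) = -20 - 5*V (H(Y, V) = (-5 + 0)*(V + 4) = -5*(4 + V) = -20 - 5*V)
P(a, y) = -40 (P(a, y) = -20 - 5*4 = -20 - 20 = -40)
X = -252 (X = 4*(1 - 64) = 4*(-63) = -252)
(P(1, 10) + X)**2 = (-40 - 252)**2 = (-292)**2 = 85264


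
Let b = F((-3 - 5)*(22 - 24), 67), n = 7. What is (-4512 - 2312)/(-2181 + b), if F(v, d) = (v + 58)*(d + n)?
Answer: -6824/3295 ≈ -2.0710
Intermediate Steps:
F(v, d) = (7 + d)*(58 + v) (F(v, d) = (v + 58)*(d + 7) = (58 + v)*(7 + d) = (7 + d)*(58 + v))
b = 5476 (b = 406 + 7*((-3 - 5)*(22 - 24)) + 58*67 + 67*((-3 - 5)*(22 - 24)) = 406 + 7*(-8*(-2)) + 3886 + 67*(-8*(-2)) = 406 + 7*16 + 3886 + 67*16 = 406 + 112 + 3886 + 1072 = 5476)
(-4512 - 2312)/(-2181 + b) = (-4512 - 2312)/(-2181 + 5476) = -6824/3295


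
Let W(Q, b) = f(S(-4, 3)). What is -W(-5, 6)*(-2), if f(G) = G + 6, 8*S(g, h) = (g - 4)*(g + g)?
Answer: 28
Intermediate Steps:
S(g, h) = g*(-4 + g)/4 (S(g, h) = ((g - 4)*(g + g))/8 = ((-4 + g)*(2*g))/8 = (2*g*(-4 + g))/8 = g*(-4 + g)/4)
f(G) = 6 + G
W(Q, b) = 14 (W(Q, b) = 6 + (¼)*(-4)*(-4 - 4) = 6 + (¼)*(-4)*(-8) = 6 + 8 = 14)
-W(-5, 6)*(-2) = -1*14*(-2) = -14*(-2) = 28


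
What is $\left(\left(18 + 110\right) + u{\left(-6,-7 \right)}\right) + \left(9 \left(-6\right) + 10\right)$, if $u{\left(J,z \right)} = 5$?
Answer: $89$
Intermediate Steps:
$\left(\left(18 + 110\right) + u{\left(-6,-7 \right)}\right) + \left(9 \left(-6\right) + 10\right) = \left(\left(18 + 110\right) + 5\right) + \left(9 \left(-6\right) + 10\right) = \left(128 + 5\right) + \left(-54 + 10\right) = 133 - 44 = 89$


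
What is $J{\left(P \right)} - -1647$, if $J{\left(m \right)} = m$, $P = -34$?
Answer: $1613$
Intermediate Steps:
$J{\left(P \right)} - -1647 = -34 - -1647 = -34 + 1647 = 1613$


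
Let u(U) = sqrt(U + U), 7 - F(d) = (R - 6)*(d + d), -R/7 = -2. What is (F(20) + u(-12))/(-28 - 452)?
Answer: 313/480 - I*sqrt(6)/240 ≈ 0.65208 - 0.010206*I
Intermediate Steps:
R = 14 (R = -7*(-2) = 14)
F(d) = 7 - 16*d (F(d) = 7 - (14 - 6)*(d + d) = 7 - 8*2*d = 7 - 16*d)
u(U) = sqrt(2)*sqrt(U) (u(U) = sqrt(2*U) = sqrt(2)*sqrt(U))
(F(20) + u(-12))/(-28 - 452) = ((7 - 16*20) + sqrt(2)*sqrt(-12))/(-28 - 452) = ((7 - 320) + sqrt(2)*(2*I*sqrt(3)))/(-480) = (-313 + 2*I*sqrt(6))*(-1/480) = 313/480 - I*sqrt(6)/240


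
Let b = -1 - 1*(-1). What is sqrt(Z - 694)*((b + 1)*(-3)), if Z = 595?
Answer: -9*I*sqrt(11) ≈ -29.85*I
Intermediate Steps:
b = 0 (b = -1 + 1 = 0)
sqrt(Z - 694)*((b + 1)*(-3)) = sqrt(595 - 694)*((0 + 1)*(-3)) = sqrt(-99)*(1*(-3)) = (3*I*sqrt(11))*(-3) = -9*I*sqrt(11)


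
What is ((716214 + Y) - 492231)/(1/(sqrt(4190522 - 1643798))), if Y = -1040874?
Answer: -1633782*sqrt(636681) ≈ -1.3036e+9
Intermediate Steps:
((716214 + Y) - 492231)/(1/(sqrt(4190522 - 1643798))) = ((716214 - 1040874) - 492231)/(1/(sqrt(4190522 - 1643798))) = (-324660 - 492231)/(1/(sqrt(2546724))) = -816891*2*sqrt(636681) = -1633782*sqrt(636681)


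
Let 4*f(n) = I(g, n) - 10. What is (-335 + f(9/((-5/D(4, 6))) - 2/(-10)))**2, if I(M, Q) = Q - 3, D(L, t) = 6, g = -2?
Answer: 11621281/100 ≈ 1.1621e+5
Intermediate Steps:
I(M, Q) = -3 + Q
f(n) = -13/4 + n/4 (f(n) = ((-3 + n) - 10)/4 = (-13 + n)/4 = -13/4 + n/4)
(-335 + f(9/((-5/D(4, 6))) - 2/(-10)))**2 = (-335 + (-13/4 + (9/((-5/6)) - 2/(-10))/4))**2 = (-335 + (-13/4 + (9/((-5*1/6)) - 2*(-1/10))/4))**2 = (-335 + (-13/4 + (9/(-5/6) + 1/5)/4))**2 = (-335 + (-13/4 + (9*(-6/5) + 1/5)/4))**2 = (-335 + (-13/4 + (-54/5 + 1/5)/4))**2 = (-335 + (-13/4 + (1/4)*(-53/5)))**2 = (-335 + (-13/4 - 53/20))**2 = (-335 - 59/10)**2 = (-3409/10)**2 = 11621281/100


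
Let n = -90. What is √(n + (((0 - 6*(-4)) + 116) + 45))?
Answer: √95 ≈ 9.7468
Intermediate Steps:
√(n + (((0 - 6*(-4)) + 116) + 45)) = √(-90 + (((0 - 6*(-4)) + 116) + 45)) = √(-90 + (((0 + 24) + 116) + 45)) = √(-90 + ((24 + 116) + 45)) = √(-90 + (140 + 45)) = √(-90 + 185) = √95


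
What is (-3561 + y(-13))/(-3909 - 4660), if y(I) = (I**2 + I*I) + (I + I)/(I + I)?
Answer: 3222/8569 ≈ 0.37601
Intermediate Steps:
y(I) = 1 + 2*I**2 (y(I) = (I**2 + I**2) + (2*I)/((2*I)) = 2*I**2 + (2*I)*(1/(2*I)) = 2*I**2 + 1 = 1 + 2*I**2)
(-3561 + y(-13))/(-3909 - 4660) = (-3561 + (1 + 2*(-13)**2))/(-3909 - 4660) = (-3561 + (1 + 2*169))/(-8569) = (-3561 + (1 + 338))*(-1/8569) = (-3561 + 339)*(-1/8569) = -3222*(-1/8569) = 3222/8569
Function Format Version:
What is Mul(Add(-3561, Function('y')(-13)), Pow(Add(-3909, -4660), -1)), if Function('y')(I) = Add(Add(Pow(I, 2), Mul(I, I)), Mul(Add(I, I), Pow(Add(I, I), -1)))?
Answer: Rational(3222, 8569) ≈ 0.37601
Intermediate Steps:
Function('y')(I) = Add(1, Mul(2, Pow(I, 2))) (Function('y')(I) = Add(Add(Pow(I, 2), Pow(I, 2)), Mul(Mul(2, I), Pow(Mul(2, I), -1))) = Add(Mul(2, Pow(I, 2)), Mul(Mul(2, I), Mul(Rational(1, 2), Pow(I, -1)))) = Add(Mul(2, Pow(I, 2)), 1) = Add(1, Mul(2, Pow(I, 2))))
Mul(Add(-3561, Function('y')(-13)), Pow(Add(-3909, -4660), -1)) = Mul(Add(-3561, Add(1, Mul(2, Pow(-13, 2)))), Pow(Add(-3909, -4660), -1)) = Mul(Add(-3561, Add(1, Mul(2, 169))), Pow(-8569, -1)) = Mul(Add(-3561, Add(1, 338)), Rational(-1, 8569)) = Mul(Add(-3561, 339), Rational(-1, 8569)) = Mul(-3222, Rational(-1, 8569)) = Rational(3222, 8569)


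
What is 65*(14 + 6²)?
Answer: 3250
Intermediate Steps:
65*(14 + 6²) = 65*(14 + 36) = 65*50 = 3250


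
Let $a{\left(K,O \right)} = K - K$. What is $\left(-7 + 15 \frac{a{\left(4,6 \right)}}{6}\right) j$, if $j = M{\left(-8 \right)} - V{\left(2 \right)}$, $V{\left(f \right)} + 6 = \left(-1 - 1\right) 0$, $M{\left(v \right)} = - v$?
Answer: $-98$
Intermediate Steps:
$V{\left(f \right)} = -6$ ($V{\left(f \right)} = -6 + \left(-1 - 1\right) 0 = -6 - 0 = -6 + 0 = -6$)
$a{\left(K,O \right)} = 0$
$j = 14$ ($j = \left(-1\right) \left(-8\right) - -6 = 8 + 6 = 14$)
$\left(-7 + 15 \frac{a{\left(4,6 \right)}}{6}\right) j = \left(-7 + 15 \cdot \frac{0}{6}\right) 14 = \left(-7 + 15 \cdot 0 \cdot \frac{1}{6}\right) 14 = \left(-7 + 15 \cdot 0\right) 14 = \left(-7 + 0\right) 14 = \left(-7\right) 14 = -98$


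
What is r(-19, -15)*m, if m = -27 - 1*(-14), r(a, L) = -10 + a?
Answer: 377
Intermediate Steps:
m = -13 (m = -27 + 14 = -13)
r(-19, -15)*m = (-10 - 19)*(-13) = -29*(-13) = 377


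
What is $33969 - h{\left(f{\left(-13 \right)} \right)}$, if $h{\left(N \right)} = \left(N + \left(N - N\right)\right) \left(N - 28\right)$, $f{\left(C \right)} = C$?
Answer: $33436$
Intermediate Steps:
$h{\left(N \right)} = N \left(-28 + N\right)$ ($h{\left(N \right)} = \left(N + 0\right) \left(-28 + N\right) = N \left(-28 + N\right)$)
$33969 - h{\left(f{\left(-13 \right)} \right)} = 33969 - - 13 \left(-28 - 13\right) = 33969 - \left(-13\right) \left(-41\right) = 33969 - 533 = 33436$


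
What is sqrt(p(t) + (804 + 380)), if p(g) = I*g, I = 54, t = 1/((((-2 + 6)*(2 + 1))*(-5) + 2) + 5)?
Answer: sqrt(3322994)/53 ≈ 34.394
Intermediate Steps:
t = -1/53 (t = 1/(((4*3)*(-5) + 2) + 5) = 1/((12*(-5) + 2) + 5) = 1/((-60 + 2) + 5) = 1/(-58 + 5) = 1/(-53) = -1/53 ≈ -0.018868)
p(g) = 54*g
sqrt(p(t) + (804 + 380)) = sqrt(54*(-1/53) + (804 + 380)) = sqrt(-54/53 + 1184) = sqrt(62698/53) = sqrt(3322994)/53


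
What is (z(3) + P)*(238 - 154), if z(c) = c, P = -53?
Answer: -4200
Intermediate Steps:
(z(3) + P)*(238 - 154) = (3 - 53)*(238 - 154) = -50*84 = -4200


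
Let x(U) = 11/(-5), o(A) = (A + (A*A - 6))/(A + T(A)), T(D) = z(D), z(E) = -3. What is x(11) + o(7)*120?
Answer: 7489/5 ≈ 1497.8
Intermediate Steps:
T(D) = -3
o(A) = (-6 + A + A**2)/(-3 + A) (o(A) = (A + (A*A - 6))/(A - 3) = (A + (A**2 - 6))/(-3 + A) = (A + (-6 + A**2))/(-3 + A) = (-6 + A + A**2)/(-3 + A))
x(U) = -11/5 (x(U) = 11*(-1/5) = -11/5)
x(11) + o(7)*120 = -11/5 + ((-6 + 7 + 7**2)/(-3 + 7))*120 = -11/5 + ((-6 + 7 + 49)/4)*120 = -11/5 + ((1/4)*50)*120 = -11/5 + (25/2)*120 = -11/5 + 1500 = 7489/5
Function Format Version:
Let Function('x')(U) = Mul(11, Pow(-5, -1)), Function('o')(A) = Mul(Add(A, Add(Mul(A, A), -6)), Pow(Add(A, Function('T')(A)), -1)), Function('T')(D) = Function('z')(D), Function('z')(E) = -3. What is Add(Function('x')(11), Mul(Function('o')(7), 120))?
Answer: Rational(7489, 5) ≈ 1497.8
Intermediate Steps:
Function('T')(D) = -3
Function('o')(A) = Mul(Pow(Add(-3, A), -1), Add(-6, A, Pow(A, 2))) (Function('o')(A) = Mul(Add(A, Add(Mul(A, A), -6)), Pow(Add(A, -3), -1)) = Mul(Add(A, Add(Pow(A, 2), -6)), Pow(Add(-3, A), -1)) = Mul(Add(A, Add(-6, Pow(A, 2))), Pow(Add(-3, A), -1)) = Mul(Add(-6, A, Pow(A, 2)), Pow(Add(-3, A), -1)) = Mul(Pow(Add(-3, A), -1), Add(-6, A, Pow(A, 2))))
Function('x')(U) = Rational(-11, 5) (Function('x')(U) = Mul(11, Rational(-1, 5)) = Rational(-11, 5))
Add(Function('x')(11), Mul(Function('o')(7), 120)) = Add(Rational(-11, 5), Mul(Mul(Pow(Add(-3, 7), -1), Add(-6, 7, Pow(7, 2))), 120)) = Add(Rational(-11, 5), Mul(Mul(Pow(4, -1), Add(-6, 7, 49)), 120)) = Add(Rational(-11, 5), Mul(Mul(Rational(1, 4), 50), 120)) = Add(Rational(-11, 5), Mul(Rational(25, 2), 120)) = Add(Rational(-11, 5), 1500) = Rational(7489, 5)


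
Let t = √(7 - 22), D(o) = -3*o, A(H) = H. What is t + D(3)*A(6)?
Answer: -54 + I*√15 ≈ -54.0 + 3.873*I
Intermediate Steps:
t = I*√15 (t = √(-15) = I*√15 ≈ 3.873*I)
t + D(3)*A(6) = I*√15 - 3*3*6 = I*√15 - 9*6 = I*√15 - 54 = -54 + I*√15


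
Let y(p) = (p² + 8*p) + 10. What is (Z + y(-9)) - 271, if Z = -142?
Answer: -394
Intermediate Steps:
y(p) = 10 + p² + 8*p
(Z + y(-9)) - 271 = (-142 + (10 + (-9)² + 8*(-9))) - 271 = (-142 + (10 + 81 - 72)) - 271 = (-142 + 19) - 271 = -123 - 271 = -394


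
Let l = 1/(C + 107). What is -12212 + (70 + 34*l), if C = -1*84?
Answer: -279232/23 ≈ -12141.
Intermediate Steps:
C = -84
l = 1/23 (l = 1/(-84 + 107) = 1/23 ≈ 0.043478)
-12212 + (70 + 34*l) = -12212 + (70 + 34*(1/23)) = -12212 + (70 + 34/23) = -12212 + 1644/23 = -279232/23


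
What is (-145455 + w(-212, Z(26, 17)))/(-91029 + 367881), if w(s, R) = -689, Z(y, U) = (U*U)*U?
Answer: -36536/69213 ≈ -0.52788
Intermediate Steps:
Z(y, U) = U**3 (Z(y, U) = U**2*U = U**3)
(-145455 + w(-212, Z(26, 17)))/(-91029 + 367881) = (-145455 - 689)/(-91029 + 367881) = -146144/276852 = -146144*1/276852 = -36536/69213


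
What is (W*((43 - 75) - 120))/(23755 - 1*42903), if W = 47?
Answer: 1786/4787 ≈ 0.37309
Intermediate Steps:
(W*((43 - 75) - 120))/(23755 - 1*42903) = (47*((43 - 75) - 120))/(23755 - 1*42903) = (47*(-32 - 120))/(23755 - 42903) = (47*(-152))/(-19148) = -7144*(-1/19148) = 1786/4787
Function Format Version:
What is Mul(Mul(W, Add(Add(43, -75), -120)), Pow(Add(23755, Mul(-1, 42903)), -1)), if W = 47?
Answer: Rational(1786, 4787) ≈ 0.37309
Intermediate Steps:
Mul(Mul(W, Add(Add(43, -75), -120)), Pow(Add(23755, Mul(-1, 42903)), -1)) = Mul(Mul(47, Add(Add(43, -75), -120)), Pow(Add(23755, Mul(-1, 42903)), -1)) = Mul(Mul(47, Add(-32, -120)), Pow(Add(23755, -42903), -1)) = Mul(Mul(47, -152), Pow(-19148, -1)) = Mul(-7144, Rational(-1, 19148)) = Rational(1786, 4787)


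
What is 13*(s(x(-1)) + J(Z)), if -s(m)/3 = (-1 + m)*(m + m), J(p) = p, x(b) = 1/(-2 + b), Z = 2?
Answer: -26/3 ≈ -8.6667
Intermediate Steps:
s(m) = -6*m*(-1 + m) (s(m) = -3*(-1 + m)*(m + m) = -3*(-1 + m)*2*m = -6*m*(-1 + m))
13*(s(x(-1)) + J(Z)) = 13*(6*(1 - 1/(-2 - 1))/(-2 - 1) + 2) = 13*(6*(1 - 1/(-3))/(-3) + 2) = 13*(6*(-⅓)*(1 - 1*(-⅓)) + 2) = 13*(6*(-⅓)*(1 + ⅓) + 2) = 13*(6*(-⅓)*(4/3) + 2) = 13*(-8/3 + 2) = 13*(-⅔) = -26/3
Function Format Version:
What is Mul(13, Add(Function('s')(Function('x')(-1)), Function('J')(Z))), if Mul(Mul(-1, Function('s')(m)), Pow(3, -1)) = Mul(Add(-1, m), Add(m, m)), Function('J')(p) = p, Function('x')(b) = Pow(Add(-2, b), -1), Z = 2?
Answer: Rational(-26, 3) ≈ -8.6667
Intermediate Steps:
Function('s')(m) = Mul(-6, m, Add(-1, m)) (Function('s')(m) = Mul(-3, Mul(Add(-1, m), Add(m, m))) = Mul(-3, Mul(Add(-1, m), Mul(2, m))) = Mul(-3, Mul(2, m, Add(-1, m))) = Mul(-6, m, Add(-1, m)))
Mul(13, Add(Function('s')(Function('x')(-1)), Function('J')(Z))) = Mul(13, Add(Mul(6, Pow(Add(-2, -1), -1), Add(1, Mul(-1, Pow(Add(-2, -1), -1)))), 2)) = Mul(13, Add(Mul(6, Pow(-3, -1), Add(1, Mul(-1, Pow(-3, -1)))), 2)) = Mul(13, Add(Mul(6, Rational(-1, 3), Add(1, Mul(-1, Rational(-1, 3)))), 2)) = Mul(13, Add(Mul(6, Rational(-1, 3), Add(1, Rational(1, 3))), 2)) = Mul(13, Add(Mul(6, Rational(-1, 3), Rational(4, 3)), 2)) = Mul(13, Add(Rational(-8, 3), 2)) = Mul(13, Rational(-2, 3)) = Rational(-26, 3)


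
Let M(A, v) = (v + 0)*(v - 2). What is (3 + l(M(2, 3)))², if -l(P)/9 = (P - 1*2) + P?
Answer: 1089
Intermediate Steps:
M(A, v) = v*(-2 + v)
l(P) = 18 - 18*P (l(P) = -9*((P - 1*2) + P) = -9*((P - 2) + P) = -9*((-2 + P) + P) = -9*(-2 + 2*P) = 18 - 18*P)
(3 + l(M(2, 3)))² = (3 + (18 - 54*(-2 + 3)))² = (3 + (18 - 54))² = (3 - 36)² = (-33)² = 1089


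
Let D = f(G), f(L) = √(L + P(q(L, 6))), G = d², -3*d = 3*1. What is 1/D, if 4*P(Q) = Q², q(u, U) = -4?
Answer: √5/5 ≈ 0.44721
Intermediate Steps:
d = -1 ≈ -1.0000
G = 1 (G = (-1)² = 1)
P(Q) = Q²/4
f(L) = √(4 + L) (f(L) = √(L + (¼)*(-4)²) = √(L + (¼)*16) = √(L + 4) = √(4 + L))
D = √5 (D = √(4 + 1) = √5 ≈ 2.2361)
1/D = 1/(√5) = √5/5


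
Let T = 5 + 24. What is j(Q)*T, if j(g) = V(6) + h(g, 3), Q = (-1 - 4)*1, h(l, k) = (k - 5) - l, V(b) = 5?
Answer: 232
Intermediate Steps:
h(l, k) = -5 + k - l (h(l, k) = (-5 + k) - l = -5 + k - l)
T = 29
Q = -5 (Q = -5*1 = -5)
j(g) = 3 - g (j(g) = 5 + (-5 + 3 - g) = 5 + (-2 - g) = 3 - g)
j(Q)*T = (3 - 1*(-5))*29 = (3 + 5)*29 = 8*29 = 232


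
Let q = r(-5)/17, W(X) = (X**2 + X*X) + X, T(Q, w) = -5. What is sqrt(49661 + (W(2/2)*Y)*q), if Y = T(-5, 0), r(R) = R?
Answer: 2*sqrt(3588326)/17 ≈ 222.86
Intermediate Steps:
W(X) = X + 2*X**2 (W(X) = (X**2 + X**2) + X = 2*X**2 + X = X + 2*X**2)
Y = -5
q = -5/17 ≈ -0.29412
sqrt(49661 + (W(2/2)*Y)*q) = sqrt(49661 + (((2/2)*(1 + 2*(2/2)))*(-5))*(-5/17)) = sqrt(49661 + (((2*(1/2))*(1 + 2*(2*(1/2))))*(-5))*(-5/17)) = sqrt(49661 + ((1*(1 + 2*1))*(-5))*(-5/17)) = sqrt(49661 + ((1*(1 + 2))*(-5))*(-5/17)) = sqrt(49661 + ((1*3)*(-5))*(-5/17)) = sqrt(49661 + (3*(-5))*(-5/17)) = sqrt(49661 - 15*(-5/17)) = sqrt(49661 + 75/17) = sqrt(844312/17) = 2*sqrt(3588326)/17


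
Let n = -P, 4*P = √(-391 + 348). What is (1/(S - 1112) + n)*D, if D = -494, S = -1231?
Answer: 494/2343 + 247*I*√43/2 ≈ 0.21084 + 809.84*I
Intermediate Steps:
P = I*√43/4 (P = √(-391 + 348)/4 = √(-43)/4 = (I*√43)/4 = I*√43/4 ≈ 1.6394*I)
n = -I*√43/4 ≈ -1.6394*I
(1/(S - 1112) + n)*D = (1/(-1231 - 1112) - I*√43/4)*(-494) = (1/(-2343) - I*√43/4)*(-494) = (-1/2343 - I*√43/4)*(-494) = 494/2343 + 247*I*√43/2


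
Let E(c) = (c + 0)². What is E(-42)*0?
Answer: 0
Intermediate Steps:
E(c) = c²
E(-42)*0 = (-42)²*0 = 1764*0 = 0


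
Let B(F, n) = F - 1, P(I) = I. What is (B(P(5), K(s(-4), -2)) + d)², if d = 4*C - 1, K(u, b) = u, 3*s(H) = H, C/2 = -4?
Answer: 841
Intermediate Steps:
C = -8 (C = 2*(-4) = -8)
s(H) = H/3
B(F, n) = -1 + F
d = -33 (d = 4*(-8) - 1 = -32 - 1 = -33)
(B(P(5), K(s(-4), -2)) + d)² = ((-1 + 5) - 33)² = (4 - 33)² = (-29)² = 841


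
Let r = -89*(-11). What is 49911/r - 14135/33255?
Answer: 329190428/6511329 ≈ 50.557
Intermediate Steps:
r = 979
49911/r - 14135/33255 = 49911/979 - 14135/33255 = 49911*(1/979) - 14135*1/33255 = 49911/979 - 2827/6651 = 329190428/6511329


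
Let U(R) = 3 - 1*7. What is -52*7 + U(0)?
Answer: -368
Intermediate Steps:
U(R) = -4 (U(R) = 3 - 7 = -4)
-52*7 + U(0) = -52*7 - 4 = -364 - 4 = -368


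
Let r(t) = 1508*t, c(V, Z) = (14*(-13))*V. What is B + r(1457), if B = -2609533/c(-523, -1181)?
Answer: 209135881483/95186 ≈ 2.1971e+6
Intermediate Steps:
c(V, Z) = -182*V
B = -2609533/95186 (B = -2609533/((-182*(-523))) = -2609533/95186 ≈ -27.415)
B + r(1457) = -2609533/95186 + 1508*1457 = -2609533/95186 + 2197156 = 209135881483/95186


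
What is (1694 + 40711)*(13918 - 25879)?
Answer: -507206205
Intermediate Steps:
(1694 + 40711)*(13918 - 25879) = 42405*(-11961) = -507206205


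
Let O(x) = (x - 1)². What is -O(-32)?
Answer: -1089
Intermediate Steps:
O(x) = (-1 + x)²
-O(-32) = -(-1 - 32)² = -1*(-33)² = -1*1089 = -1089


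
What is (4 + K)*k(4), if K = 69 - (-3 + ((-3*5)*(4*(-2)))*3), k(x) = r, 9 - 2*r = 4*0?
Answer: -1278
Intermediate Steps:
r = 9/2 (r = 9/2 - 2*0 = 9/2 - ½*0 = 9/2 + 0 = 9/2 ≈ 4.5000)
k(x) = 9/2
K = -288 (K = 69 - (-3 - 15*(-8)*3) = 69 - (-3 + 120*3) = 69 - (-3 + 360) = 69 - 1*357 = 69 - 357 = -288)
(4 + K)*k(4) = (4 - 288)*(9/2) = -284*9/2 = -1278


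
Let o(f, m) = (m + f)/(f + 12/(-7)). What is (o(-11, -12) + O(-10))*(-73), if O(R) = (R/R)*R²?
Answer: -661453/89 ≈ -7432.1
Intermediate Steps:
o(f, m) = (f + m)/(-12/7 + f) (o(f, m) = (f + m)/(f + 12*(-⅐)) = (f + m)/(f - 12/7) = (f + m)/(-12/7 + f))
O(R) = R² (O(R) = 1*R² = R²)
(o(-11, -12) + O(-10))*(-73) = (7*(-11 - 12)/(-12 + 7*(-11)) + (-10)²)*(-73) = (7*(-23)/(-12 - 77) + 100)*(-73) = (7*(-23)/(-89) + 100)*(-73) = (7*(-1/89)*(-23) + 100)*(-73) = (161/89 + 100)*(-73) = (9061/89)*(-73) = -661453/89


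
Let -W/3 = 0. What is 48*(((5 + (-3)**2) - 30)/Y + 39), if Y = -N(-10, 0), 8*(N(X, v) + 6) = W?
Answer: 1744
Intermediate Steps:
W = 0 (W = -3*0 = 0)
N(X, v) = -6 (N(X, v) = -6 + (1/8)*0 = -6 + 0 = -6)
Y = 6 (Y = -1*(-6) = 6)
48*(((5 + (-3)**2) - 30)/Y + 39) = 48*(((5 + (-3)**2) - 30)/6 + 39) = 48*(((5 + 9) - 30)*(1/6) + 39) = 48*((14 - 30)*(1/6) + 39) = 48*(-16*1/6 + 39) = 48*(-8/3 + 39) = 48*(109/3) = 1744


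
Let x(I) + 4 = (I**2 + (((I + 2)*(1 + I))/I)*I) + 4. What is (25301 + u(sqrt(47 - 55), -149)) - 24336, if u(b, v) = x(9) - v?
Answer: 1305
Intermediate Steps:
x(I) = I**2 + (1 + I)*(2 + I) (x(I) = -4 + ((I**2 + (((I + 2)*(1 + I))/I)*I) + 4) = -4 + ((I**2 + (((2 + I)*(1 + I))/I)*I) + 4) = -4 + ((I**2 + (((1 + I)*(2 + I))/I)*I) + 4) = -4 + ((I**2 + ((1 + I)*(2 + I)/I)*I) + 4) = -4 + ((I**2 + (1 + I)*(2 + I)) + 4) = -4 + (4 + I**2 + (1 + I)*(2 + I)) = I**2 + (1 + I)*(2 + I))
u(b, v) = 191 - v (u(b, v) = (2 + 2*9**2 + 3*9) - v = (2 + 2*81 + 27) - v = (2 + 162 + 27) - v = 191 - v)
(25301 + u(sqrt(47 - 55), -149)) - 24336 = (25301 + (191 - 1*(-149))) - 24336 = (25301 + (191 + 149)) - 24336 = (25301 + 340) - 24336 = 25641 - 24336 = 1305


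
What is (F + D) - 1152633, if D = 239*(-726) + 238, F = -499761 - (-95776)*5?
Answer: -1346790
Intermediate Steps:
F = -20881 (F = -499761 - 1*(-478880) = -499761 + 478880 = -20881)
D = -173276 (D = -173514 + 238 = -173276)
(F + D) - 1152633 = (-20881 - 173276) - 1152633 = -194157 - 1152633 = -1346790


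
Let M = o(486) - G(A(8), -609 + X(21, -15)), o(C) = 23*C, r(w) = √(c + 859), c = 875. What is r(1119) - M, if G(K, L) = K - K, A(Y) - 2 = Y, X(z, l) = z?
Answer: -11178 + 17*√6 ≈ -11136.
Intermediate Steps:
A(Y) = 2 + Y
G(K, L) = 0
r(w) = 17*√6 (r(w) = √(875 + 859) = √1734 = 17*√6)
M = 11178 (M = 23*486 - 1*0 = 11178 + 0 = 11178)
r(1119) - M = 17*√6 - 1*11178 = 17*√6 - 11178 = -11178 + 17*√6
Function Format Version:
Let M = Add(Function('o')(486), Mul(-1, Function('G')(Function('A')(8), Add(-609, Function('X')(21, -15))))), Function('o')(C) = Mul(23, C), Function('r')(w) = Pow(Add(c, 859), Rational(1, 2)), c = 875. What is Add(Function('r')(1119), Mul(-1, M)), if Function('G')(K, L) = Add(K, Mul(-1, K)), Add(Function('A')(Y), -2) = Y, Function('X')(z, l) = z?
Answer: Add(-11178, Mul(17, Pow(6, Rational(1, 2)))) ≈ -11136.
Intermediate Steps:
Function('A')(Y) = Add(2, Y)
Function('G')(K, L) = 0
Function('r')(w) = Mul(17, Pow(6, Rational(1, 2))) (Function('r')(w) = Pow(Add(875, 859), Rational(1, 2)) = Pow(1734, Rational(1, 2)) = Mul(17, Pow(6, Rational(1, 2))))
M = 11178 (M = Add(Mul(23, 486), Mul(-1, 0)) = Add(11178, 0) = 11178)
Add(Function('r')(1119), Mul(-1, M)) = Add(Mul(17, Pow(6, Rational(1, 2))), Mul(-1, 11178)) = Add(Mul(17, Pow(6, Rational(1, 2))), -11178) = Add(-11178, Mul(17, Pow(6, Rational(1, 2))))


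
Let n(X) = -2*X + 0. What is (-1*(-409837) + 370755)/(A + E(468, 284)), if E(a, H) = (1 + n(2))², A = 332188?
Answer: 780592/332197 ≈ 2.3498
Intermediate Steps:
n(X) = -2*X
E(a, H) = 9 (E(a, H) = (1 - 2*2)² = (1 - 4)² = (-3)² = 9)
(-1*(-409837) + 370755)/(A + E(468, 284)) = (-1*(-409837) + 370755)/(332188 + 9) = (409837 + 370755)/332197 = 780592*(1/332197) = 780592/332197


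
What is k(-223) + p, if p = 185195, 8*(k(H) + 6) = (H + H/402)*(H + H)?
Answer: 317824699/1608 ≈ 1.9765e+5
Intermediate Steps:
k(H) = -6 + 403*H²/1608 (k(H) = -6 + ((H + H/402)*(H + H))/8 = -6 + ((H + H*(1/402))*(2*H))/8 = -6 + ((H + H/402)*(2*H))/8 = -6 + ((403*H/402)*(2*H))/8 = -6 + (403*H²/201)/8 = -6 + 403*H²/1608)
k(-223) + p = (-6 + (403/1608)*(-223)²) + 185195 = (-6 + (403/1608)*49729) + 185195 = (-6 + 20040787/1608) + 185195 = 20031139/1608 + 185195 = 317824699/1608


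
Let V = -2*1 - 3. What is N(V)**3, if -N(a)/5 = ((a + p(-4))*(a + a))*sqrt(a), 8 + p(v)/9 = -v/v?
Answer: 397535000000*I*sqrt(5) ≈ 8.8892e+11*I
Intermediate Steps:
p(v) = -81 (p(v) = -72 + 9*(-v/v) = -72 + 9*(-1*1) = -72 + 9*(-1) = -72 - 9 = -81)
V = -5 (V = -2 - 3 = -5)
N(a) = -10*a**(3/2)*(-81 + a) (N(a) = -5*(a - 81)*(a + a)*sqrt(a) = -5*(-81 + a)*(2*a)*sqrt(a) = -5*2*a*(-81 + a)*sqrt(a) = -10*a**(3/2)*(-81 + a))
N(V)**3 = (10*(-5)**(3/2)*(81 - 1*(-5)))**3 = (10*(-5*I*sqrt(5))*(81 + 5))**3 = (10*(-5*I*sqrt(5))*86)**3 = (-4300*I*sqrt(5))**3 = 397535000000*I*sqrt(5)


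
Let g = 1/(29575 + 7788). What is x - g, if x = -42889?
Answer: -1602461708/37363 ≈ -42889.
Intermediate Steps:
g = 1/37363 ≈ 2.6764e-5
x - g = -42889 - 1*1/37363 = -42889 - 1/37363 = -1602461708/37363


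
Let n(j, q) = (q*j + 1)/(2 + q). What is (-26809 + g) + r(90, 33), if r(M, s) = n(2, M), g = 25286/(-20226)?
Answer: -24942319067/930396 ≈ -26808.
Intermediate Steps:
g = -12643/10113 (g = 25286*(-1/20226) = -12643/10113 ≈ -1.2502)
n(j, q) = (1 + j*q)/(2 + q) (n(j, q) = (j*q + 1)/(2 + q) = (1 + j*q)/(2 + q))
r(M, s) = (1 + 2*M)/(2 + M)
(-26809 + g) + r(90, 33) = (-26809 - 12643/10113) + (1 + 2*90)/(2 + 90) = -271132060/10113 + (1 + 180)/92 = -271132060/10113 + (1/92)*181 = -271132060/10113 + 181/92 = -24942319067/930396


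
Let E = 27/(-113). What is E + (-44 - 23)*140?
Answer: -1059967/113 ≈ -9380.2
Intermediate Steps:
E = -27/113 (E = 27*(-1/113) = -27/113 ≈ -0.23894)
E + (-44 - 23)*140 = -27/113 + (-44 - 23)*140 = -27/113 - 67*140 = -27/113 - 9380 = -1059967/113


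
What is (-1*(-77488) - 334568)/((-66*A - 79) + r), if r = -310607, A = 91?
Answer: 64270/79173 ≈ 0.81177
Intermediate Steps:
(-1*(-77488) - 334568)/((-66*A - 79) + r) = (-1*(-77488) - 334568)/((-66*91 - 79) - 310607) = (77488 - 334568)/((-6006 - 79) - 310607) = -257080/(-6085 - 310607) = -257080/(-316692) = -257080*(-1/316692) = 64270/79173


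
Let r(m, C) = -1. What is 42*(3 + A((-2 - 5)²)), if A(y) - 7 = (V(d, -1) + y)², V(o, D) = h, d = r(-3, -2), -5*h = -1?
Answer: 2552172/25 ≈ 1.0209e+5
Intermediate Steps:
h = ⅕ (h = -⅕*(-1) = ⅕ ≈ 0.20000)
d = -1
V(o, D) = ⅕
A(y) = 7 + (⅕ + y)²
42*(3 + A((-2 - 5)²)) = 42*(3 + (7 + (1 + 5*(-2 - 5)²)²/25)) = 42*(3 + (7 + (1 + 5*(-7)²)²/25)) = 42*(3 + (7 + (1 + 5*49)²/25)) = 42*(3 + (7 + (1 + 245)²/25)) = 42*(3 + (7 + (1/25)*246²)) = 42*(3 + (7 + (1/25)*60516)) = 42*(3 + (7 + 60516/25)) = 42*(3 + 60691/25) = 42*(60766/25) = 2552172/25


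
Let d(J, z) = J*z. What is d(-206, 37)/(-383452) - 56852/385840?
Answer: -1178696289/9246944980 ≈ -0.12747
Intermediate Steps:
d(-206, 37)/(-383452) - 56852/385840 = -206*37/(-383452) - 56852/385840 = -7622*(-1/383452) - 56852*1/385840 = 3811/191726 - 14213/96460 = -1178696289/9246944980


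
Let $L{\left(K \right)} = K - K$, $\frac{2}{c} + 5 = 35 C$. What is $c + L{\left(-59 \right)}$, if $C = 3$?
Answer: $\frac{1}{50} \approx 0.02$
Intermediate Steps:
$c = \frac{1}{50}$ ($c = \frac{2}{-5 + 35 \cdot 3} = \frac{2}{-5 + 105} = \frac{2}{100} = 2 \cdot \frac{1}{100} = \frac{1}{50} \approx 0.02$)
$L{\left(K \right)} = 0$
$c + L{\left(-59 \right)} = \frac{1}{50} + 0 = \frac{1}{50}$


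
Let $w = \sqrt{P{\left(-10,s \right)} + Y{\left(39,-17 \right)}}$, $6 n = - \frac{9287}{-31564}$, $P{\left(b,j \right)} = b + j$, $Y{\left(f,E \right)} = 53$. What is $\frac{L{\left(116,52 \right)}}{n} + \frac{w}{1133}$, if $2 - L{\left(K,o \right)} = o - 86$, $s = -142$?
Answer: $\frac{6817824}{9287} + \frac{3 i \sqrt{11}}{1133} \approx 734.13 + 0.0087819 i$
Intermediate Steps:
$L{\left(K,o \right)} = 88 - o$ ($L{\left(K,o \right)} = 2 - \left(o - 86\right) = 2 - \left(-86 + o\right) = 88 - o$)
$n = \frac{9287}{189384}$ ($n = \frac{\left(-9287\right) \frac{1}{-31564}}{6} = \frac{\left(-9287\right) \left(- \frac{1}{31564}\right)}{6} = \frac{1}{6} \cdot \frac{9287}{31564} = \frac{9287}{189384} \approx 0.049038$)
$w = 3 i \sqrt{11}$ ($w = \sqrt{\left(-10 - 142\right) + 53} = \sqrt{-152 + 53} = \sqrt{-99} = 3 i \sqrt{11} \approx 9.9499 i$)
$\frac{L{\left(116,52 \right)}}{n} + \frac{w}{1133} = \frac{88 - 52}{\frac{9287}{189384}} + \frac{3 i \sqrt{11}}{1133} = \left(88 - 52\right) \frac{189384}{9287} + 3 i \sqrt{11} \cdot \frac{1}{1133} = 36 \cdot \frac{189384}{9287} + \frac{3 i \sqrt{11}}{1133} = \frac{6817824}{9287} + \frac{3 i \sqrt{11}}{1133}$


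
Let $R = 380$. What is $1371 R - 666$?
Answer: $520314$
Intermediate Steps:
$1371 R - 666 = 1371 \cdot 380 - 666 = 520980 - 666 = 520314$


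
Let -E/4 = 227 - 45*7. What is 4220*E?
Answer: 1485440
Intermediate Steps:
E = 352 (E = -4*(227 - 45*7) = -4*(227 - 1*315) = -4*(227 - 315) = -4*(-88) = 352)
4220*E = 4220*352 = 1485440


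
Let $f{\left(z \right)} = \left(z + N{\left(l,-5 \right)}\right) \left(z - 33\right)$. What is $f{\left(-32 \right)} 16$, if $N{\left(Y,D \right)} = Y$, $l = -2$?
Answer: $35360$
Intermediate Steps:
$f{\left(z \right)} = \left(-33 + z\right) \left(-2 + z\right)$ ($f{\left(z \right)} = \left(z - 2\right) \left(z - 33\right) = \left(-2 + z\right) \left(-33 + z\right) = \left(-33 + z\right) \left(-2 + z\right)$)
$f{\left(-32 \right)} 16 = \left(66 + \left(-32\right)^{2} - -1120\right) 16 = \left(66 + 1024 + 1120\right) 16 = 2210 \cdot 16 = 35360$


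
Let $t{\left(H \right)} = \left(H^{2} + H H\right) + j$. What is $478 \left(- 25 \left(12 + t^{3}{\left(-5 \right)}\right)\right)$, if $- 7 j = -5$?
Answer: $- \frac{534678742450}{343} \approx -1.5588 \cdot 10^{9}$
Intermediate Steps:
$j = \frac{5}{7}$ ($j = \left(- \frac{1}{7}\right) \left(-5\right) = \frac{5}{7} \approx 0.71429$)
$t{\left(H \right)} = \frac{5}{7} + 2 H^{2}$ ($t{\left(H \right)} = \left(H^{2} + H H\right) + \frac{5}{7} = \left(H^{2} + H^{2}\right) + \frac{5}{7} = 2 H^{2} + \frac{5}{7} = \frac{5}{7} + 2 H^{2}$)
$478 \left(- 25 \left(12 + t^{3}{\left(-5 \right)}\right)\right) = 478 \left(- 25 \left(12 + \left(\frac{5}{7} + 2 \left(-5\right)^{2}\right)^{3}\right)\right) = 478 \left(- 25 \left(12 + \left(\frac{5}{7} + 2 \cdot 25\right)^{3}\right)\right) = 478 \left(- 25 \left(12 + \left(\frac{5}{7} + 50\right)^{3}\right)\right) = 478 \left(- 25 \left(12 + \left(\frac{355}{7}\right)^{3}\right)\right) = 478 \left(- 25 \left(12 + \frac{44738875}{343}\right)\right) = 478 \left(\left(-25\right) \frac{44742991}{343}\right) = 478 \left(- \frac{1118574775}{343}\right) = - \frac{534678742450}{343}$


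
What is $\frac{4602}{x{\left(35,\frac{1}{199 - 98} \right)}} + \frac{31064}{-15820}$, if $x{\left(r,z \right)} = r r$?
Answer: $\frac{248216}{138425} \approx 1.7931$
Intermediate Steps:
$x{\left(r,z \right)} = r^{2}$
$\frac{4602}{x{\left(35,\frac{1}{199 - 98} \right)}} + \frac{31064}{-15820} = \frac{4602}{35^{2}} + \frac{31064}{-15820} = \frac{4602}{1225} + 31064 \left(- \frac{1}{15820}\right) = 4602 \cdot \frac{1}{1225} - \frac{7766}{3955} = \frac{4602}{1225} - \frac{7766}{3955} = \frac{248216}{138425}$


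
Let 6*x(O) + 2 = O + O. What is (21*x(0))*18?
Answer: -126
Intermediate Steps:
x(O) = -⅓ + O/3 (x(O) = -⅓ + (O + O)/6 = -⅓ + (2*O)/6 = -⅓ + O/3)
(21*x(0))*18 = (21*(-⅓ + (⅓)*0))*18 = (21*(-⅓ + 0))*18 = (21*(-⅓))*18 = -7*18 = -126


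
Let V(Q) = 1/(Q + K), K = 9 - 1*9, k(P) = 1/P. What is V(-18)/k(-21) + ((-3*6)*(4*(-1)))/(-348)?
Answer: 167/174 ≈ 0.95977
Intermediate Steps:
K = 0 (K = 9 - 9 = 0)
V(Q) = 1/Q (V(Q) = 1/(Q + 0) = 1/Q)
V(-18)/k(-21) + ((-3*6)*(4*(-1)))/(-348) = 1/((-18)*(1/(-21))) + ((-3*6)*(4*(-1)))/(-348) = -1/(18*(-1/21)) - 18*(-4)*(-1/348) = -1/18*(-21) + 72*(-1/348) = 7/6 - 6/29 = 167/174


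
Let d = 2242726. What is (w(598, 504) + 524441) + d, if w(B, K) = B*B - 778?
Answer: 3123993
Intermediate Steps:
w(B, K) = -778 + B**2 (w(B, K) = B**2 - 778 = -778 + B**2)
(w(598, 504) + 524441) + d = ((-778 + 598**2) + 524441) + 2242726 = ((-778 + 357604) + 524441) + 2242726 = (356826 + 524441) + 2242726 = 881267 + 2242726 = 3123993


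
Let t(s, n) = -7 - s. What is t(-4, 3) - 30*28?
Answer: -843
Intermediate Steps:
t(-4, 3) - 30*28 = (-7 - 1*(-4)) - 30*28 = (-7 + 4) - 840 = -3 - 840 = -843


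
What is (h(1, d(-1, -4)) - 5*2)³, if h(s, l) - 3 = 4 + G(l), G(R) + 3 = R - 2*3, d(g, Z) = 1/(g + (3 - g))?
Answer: -42875/27 ≈ -1588.0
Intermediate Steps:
d(g, Z) = ⅓ (d(g, Z) = 1/3 = ⅓)
G(R) = -9 + R (G(R) = -3 + (R - 2*3) = -3 + (R - 6) = -3 + (-6 + R) = -9 + R)
h(s, l) = -2 + l (h(s, l) = 3 + (4 + (-9 + l)) = 3 + (-5 + l) = -2 + l)
(h(1, d(-1, -4)) - 5*2)³ = ((-2 + ⅓) - 5*2)³ = (-5/3 - 10)³ = (-35/3)³ = -42875/27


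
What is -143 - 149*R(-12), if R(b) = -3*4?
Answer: 1645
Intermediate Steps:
R(b) = -12
-143 - 149*R(-12) = -143 - 149*(-12) = -143 + 1788 = 1645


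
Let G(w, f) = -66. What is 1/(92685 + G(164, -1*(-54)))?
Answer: 1/92619 ≈ 1.0797e-5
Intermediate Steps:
1/(92685 + G(164, -1*(-54))) = 1/(92685 - 66) = 1/92619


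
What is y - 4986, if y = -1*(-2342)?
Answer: -2644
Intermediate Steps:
y = 2342
y - 4986 = 2342 - 4986 = -2644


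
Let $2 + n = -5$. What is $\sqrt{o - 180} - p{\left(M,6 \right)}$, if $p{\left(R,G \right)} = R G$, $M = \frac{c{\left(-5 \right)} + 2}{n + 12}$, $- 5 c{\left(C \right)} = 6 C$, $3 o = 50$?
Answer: $- \frac{48}{5} + \frac{7 i \sqrt{30}}{3} \approx -9.6 + 12.78 i$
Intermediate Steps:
$n = -7$ ($n = -2 - 5 = -7$)
$o = \frac{50}{3}$ ($o = \frac{1}{3} \cdot 50 = \frac{50}{3} \approx 16.667$)
$c{\left(C \right)} = - \frac{6 C}{5}$
$M = \frac{8}{5}$ ($M = \frac{\left(- \frac{6}{5}\right) \left(-5\right) + 2}{-7 + 12} = \frac{6 + 2}{5} = 8 \cdot \frac{1}{5} = \frac{8}{5} \approx 1.6$)
$p{\left(R,G \right)} = G R$
$\sqrt{o - 180} - p{\left(M,6 \right)} = \sqrt{\frac{50}{3} - 180} - 6 \cdot \frac{8}{5} = \sqrt{- \frac{490}{3}} - \frac{48}{5} = \frac{7 i \sqrt{30}}{3} - \frac{48}{5} = - \frac{48}{5} + \frac{7 i \sqrt{30}}{3}$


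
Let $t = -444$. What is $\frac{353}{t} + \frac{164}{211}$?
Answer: $- \frac{1667}{93684} \approx -0.017794$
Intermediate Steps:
$\frac{353}{t} + \frac{164}{211} = \frac{353}{-444} + \frac{164}{211} = 353 \left(- \frac{1}{444}\right) + 164 \cdot \frac{1}{211} = - \frac{353}{444} + \frac{164}{211} = - \frac{1667}{93684}$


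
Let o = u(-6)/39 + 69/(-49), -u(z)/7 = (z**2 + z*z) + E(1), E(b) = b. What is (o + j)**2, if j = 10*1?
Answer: 74304400/3651921 ≈ 20.347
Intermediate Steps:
j = 10
u(z) = -7 - 14*z**2 (u(z) = -7*((z**2 + z*z) + 1) = -7*((z**2 + z**2) + 1) = -7*(2*z**2 + 1) = -7*(1 + 2*z**2) = -7 - 14*z**2)
o = -27730/1911 (o = (-7 - 14*(-6)**2)/39 + 69/(-49) = (-7 - 14*36)*(1/39) + 69*(-1/49) = (-7 - 504)*(1/39) - 69/49 = -511*1/39 - 69/49 = -511/39 - 69/49 = -27730/1911 ≈ -14.511)
(o + j)**2 = (-27730/1911 + 10)**2 = (-8620/1911)**2 = 74304400/3651921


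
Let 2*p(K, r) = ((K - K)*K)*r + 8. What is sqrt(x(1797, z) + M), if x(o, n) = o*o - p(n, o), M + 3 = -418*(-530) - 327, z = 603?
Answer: sqrt(3450415) ≈ 1857.5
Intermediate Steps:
M = 221210 (M = -3 + (-418*(-530) - 327) = -3 + (221540 - 327) = -3 + 221213 = 221210)
p(K, r) = 4 (p(K, r) = (((K - K)*K)*r + 8)/2 = ((0*K)*r + 8)/2 = (0*r + 8)/2 = (0 + 8)/2 = (1/2)*8 = 4)
x(o, n) = -4 + o**2 (x(o, n) = o*o - 1*4 = o**2 - 4 = -4 + o**2)
sqrt(x(1797, z) + M) = sqrt((-4 + 1797**2) + 221210) = sqrt((-4 + 3229209) + 221210) = sqrt(3229205 + 221210) = sqrt(3450415)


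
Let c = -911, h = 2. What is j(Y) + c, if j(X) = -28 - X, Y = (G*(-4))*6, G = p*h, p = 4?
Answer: -747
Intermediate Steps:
G = 8 (G = 4*2 = 8)
Y = -192 (Y = (8*(-4))*6 = -32*6 = -192)
j(Y) + c = (-28 - 1*(-192)) - 911 = (-28 + 192) - 911 = 164 - 911 = -747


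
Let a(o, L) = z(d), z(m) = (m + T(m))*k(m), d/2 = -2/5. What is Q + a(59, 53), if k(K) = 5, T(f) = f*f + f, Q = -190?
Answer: -974/5 ≈ -194.80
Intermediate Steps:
d = -4/5 (d = 2*(-2/5) = -4/5 ≈ -0.80000)
T(f) = f + f**2 (T(f) = f**2 + f = f + f**2)
z(m) = 5*m + 5*m*(1 + m) (z(m) = (m + m*(1 + m))*5 = 5*m + 5*m*(1 + m))
a(o, L) = -24/5 (a(o, L) = 5*(-4/5)*(2 - 4/5) = 5*(-4/5)*(6/5) = -24/5)
Q + a(59, 53) = -190 - 24/5 = -974/5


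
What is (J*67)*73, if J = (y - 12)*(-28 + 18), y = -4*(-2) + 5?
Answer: -48910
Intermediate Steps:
y = 13 (y = 8 + 5 = 13)
J = -10 (J = (13 - 12)*(-28 + 18) = 1*(-10) = -10)
(J*67)*73 = -10*67*73 = -670*73 = -48910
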